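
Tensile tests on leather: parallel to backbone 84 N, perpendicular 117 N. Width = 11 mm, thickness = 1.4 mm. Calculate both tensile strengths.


Area = 11 x 1.4 = 15.4 mm^2
TS (parallel) = 84 / 15.4 = 5.45 N/mm^2
TS (perpendicular) = 117 / 15.4 = 7.60 N/mm^2


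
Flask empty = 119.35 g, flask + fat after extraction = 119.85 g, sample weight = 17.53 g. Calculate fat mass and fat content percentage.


Fat mass = 0.50 g
Fat content = 2.9%

Fat mass = 119.85 - 119.35 = 0.50 g
Fat% = 0.50 / 17.53 x 100 = 2.9%


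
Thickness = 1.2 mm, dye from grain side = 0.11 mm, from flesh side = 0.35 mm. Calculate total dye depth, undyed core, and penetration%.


Total dyed = 0.11 + 0.35 = 0.46 mm
Undyed core = 1.2 - 0.46 = 0.74 mm
Penetration = 0.46 / 1.2 x 100 = 38.3%


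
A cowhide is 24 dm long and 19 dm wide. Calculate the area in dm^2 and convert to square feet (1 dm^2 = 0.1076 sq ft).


456 dm^2
49.07 sq ft

Area = 24 x 19 = 456 dm^2
Conversion: 456 x 0.1076 = 49.07 sq ft


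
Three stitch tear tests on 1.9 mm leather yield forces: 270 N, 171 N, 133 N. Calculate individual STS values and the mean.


STS1 = 142.1 N/mm
STS2 = 90.0 N/mm
STS3 = 70.0 N/mm
Mean = 100.7 N/mm

STS1 = 270 / 1.9 = 142.1 N/mm
STS2 = 171 / 1.9 = 90.0 N/mm
STS3 = 133 / 1.9 = 70.0 N/mm
Mean = (142.1 + 90.0 + 70.0) / 3 = 100.7 N/mm


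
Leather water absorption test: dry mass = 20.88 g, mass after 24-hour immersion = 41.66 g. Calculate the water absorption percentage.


Water absorbed = 41.66 - 20.88 = 20.78 g
WA% = 20.78 / 20.88 x 100 = 99.5%


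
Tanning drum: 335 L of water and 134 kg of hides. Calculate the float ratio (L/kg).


2.5

Float ratio = water / hide weight
Ratio = 335 / 134 = 2.5


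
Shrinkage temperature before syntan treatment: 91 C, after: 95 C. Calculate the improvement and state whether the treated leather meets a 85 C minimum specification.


Improvement = 4 C
Meets 85 C spec: Yes

Improvement = 95 - 91 = 4 C
Spec check: 95 C >= 85 C? Yes


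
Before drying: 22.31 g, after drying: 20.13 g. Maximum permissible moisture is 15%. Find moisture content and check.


Moisture content = 9.8%
Acceptable: Yes

MC = (22.31 - 20.13) / 22.31 x 100 = 9.8%
Maximum: 15%
Acceptable: Yes


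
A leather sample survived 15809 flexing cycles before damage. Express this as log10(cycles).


4.20


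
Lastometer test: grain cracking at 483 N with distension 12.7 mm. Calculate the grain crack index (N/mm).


Grain crack index = force / distension
Index = 483 / 12.7 = 38.0 N/mm


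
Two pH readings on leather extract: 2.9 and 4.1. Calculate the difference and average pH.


Difference = |2.9 - 4.1| = 1.2
Average = (2.9 + 4.1) / 2 = 3.50


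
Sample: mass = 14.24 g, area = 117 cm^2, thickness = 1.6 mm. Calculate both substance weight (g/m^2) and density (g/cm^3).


SW = 14.24 / 117 x 10000 = 1217.1 g/m^2
Volume = 117 x 1.6 / 10 = 18.72 cm^3
Density = 14.24 / 18.72 = 0.761 g/cm^3


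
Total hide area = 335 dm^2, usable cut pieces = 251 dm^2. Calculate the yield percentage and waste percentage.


Yield = 251 / 335 x 100 = 74.9%
Waste = 335 - 251 = 84 dm^2
Waste% = 100 - 74.9 = 25.1%


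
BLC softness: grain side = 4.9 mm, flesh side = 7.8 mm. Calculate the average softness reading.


Average = (4.9 + 7.8) / 2
Average = 6.35 mm


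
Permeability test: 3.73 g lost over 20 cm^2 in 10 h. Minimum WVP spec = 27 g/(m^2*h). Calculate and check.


WVP = 3.73 / (20 x 10) x 10000 = 186.50 g/(m^2*h)
Minimum: 27 g/(m^2*h)
Meets spec: Yes


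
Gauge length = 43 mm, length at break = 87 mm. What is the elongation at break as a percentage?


Extension = 87 - 43 = 44 mm
Elongation = 44 / 43 x 100 = 102.3%


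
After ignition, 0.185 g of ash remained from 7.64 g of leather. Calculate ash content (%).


2.42%

Ash% = 0.185 / 7.64 x 100
Ash% = 2.42%


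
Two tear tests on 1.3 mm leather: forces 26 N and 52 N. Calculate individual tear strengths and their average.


Tear 1 = 26 / 1.3 = 20.0 N/mm
Tear 2 = 52 / 1.3 = 40.0 N/mm
Average = (20.0 + 40.0) / 2 = 30.0 N/mm


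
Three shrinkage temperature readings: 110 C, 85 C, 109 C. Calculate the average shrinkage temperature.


Average = (110 + 85 + 109) / 3
Average = 304 / 3 = 101.3 C


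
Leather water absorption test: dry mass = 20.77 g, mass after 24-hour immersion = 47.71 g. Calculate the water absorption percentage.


129.7%

Water absorbed = 47.71 - 20.77 = 26.94 g
WA% = 26.94 / 20.77 x 100 = 129.7%


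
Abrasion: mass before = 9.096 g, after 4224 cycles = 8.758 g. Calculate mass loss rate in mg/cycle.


Mass loss = 9.096 - 8.758 = 0.338 g
Rate = 0.338 / 4224 x 1000 = 0.080 mg/cycle


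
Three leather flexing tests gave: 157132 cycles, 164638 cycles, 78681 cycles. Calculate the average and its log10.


Average = 133484 cycles
log10 = 5.13

Average = (157132 + 164638 + 78681) / 3 = 133484 cycles
log10(133484) = 5.13


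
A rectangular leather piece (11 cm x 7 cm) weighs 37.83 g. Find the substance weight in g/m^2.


Area = 11 x 7 = 77 cm^2
SW = 37.83 / 77 x 10000 = 4913.0 g/m^2


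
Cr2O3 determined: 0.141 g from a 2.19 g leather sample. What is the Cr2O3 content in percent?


Cr2O3% = 0.141 / 2.19 x 100
Cr2O3% = 6.44%


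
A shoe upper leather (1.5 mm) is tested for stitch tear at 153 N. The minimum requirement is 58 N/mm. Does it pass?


STS = 153 / 1.5 = 102.0 N/mm
Minimum required: 58 N/mm
Passes: Yes


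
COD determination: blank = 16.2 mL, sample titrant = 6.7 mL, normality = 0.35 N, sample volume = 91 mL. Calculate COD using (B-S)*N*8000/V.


COD = (16.2 - 6.7) x 0.35 x 8000 / 91
COD = 9.5 x 0.35 x 8000 / 91
COD = 292.3 mg/L


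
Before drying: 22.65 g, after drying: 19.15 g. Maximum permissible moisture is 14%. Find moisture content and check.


MC = (22.65 - 19.15) / 22.65 x 100 = 15.5%
Maximum: 14%
Acceptable: No


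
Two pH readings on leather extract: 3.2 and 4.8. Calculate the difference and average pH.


Difference = 1.6
Average pH = 4.00


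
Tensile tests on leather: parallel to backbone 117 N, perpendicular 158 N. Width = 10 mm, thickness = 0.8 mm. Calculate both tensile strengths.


Parallel = 14.63 N/mm^2
Perpendicular = 19.75 N/mm^2


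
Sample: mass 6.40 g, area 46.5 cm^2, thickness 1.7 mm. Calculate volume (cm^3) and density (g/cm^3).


Volume = 7.905 cm^3
Density = 0.810 g/cm^3


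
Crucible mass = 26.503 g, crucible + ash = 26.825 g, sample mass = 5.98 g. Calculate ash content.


Ash mass = 26.825 - 26.503 = 0.322 g
Ash% = 0.322 / 5.98 x 100 = 5.38%


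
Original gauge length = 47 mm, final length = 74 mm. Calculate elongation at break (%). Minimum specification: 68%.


Extension = 74 - 47 = 27 mm
Elongation = 27 / 47 x 100 = 57.4%
Minimum required: 68%
Meets specification: No


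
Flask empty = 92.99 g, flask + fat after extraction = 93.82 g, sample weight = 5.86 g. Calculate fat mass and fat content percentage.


Fat mass = 0.83 g
Fat content = 14.2%


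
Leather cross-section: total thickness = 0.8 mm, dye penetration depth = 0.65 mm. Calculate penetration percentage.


Penetration% = 0.65 / 0.8 x 100
Penetration = 81.3%


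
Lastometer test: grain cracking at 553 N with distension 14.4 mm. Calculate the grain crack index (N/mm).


Grain crack index = force / distension
Index = 553 / 14.4 = 38.4 N/mm


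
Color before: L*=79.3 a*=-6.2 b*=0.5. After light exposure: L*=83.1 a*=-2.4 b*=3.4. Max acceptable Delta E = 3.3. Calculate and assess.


dL = 3.8, da = 3.8, db = 2.9
dE = sqrt((3.8)^2 + (3.8)^2 + (2.9)^2) = 6.11
Max = 3.3
Passes: No


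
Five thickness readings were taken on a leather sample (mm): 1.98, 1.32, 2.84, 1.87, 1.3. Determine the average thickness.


Sum = 1.98 + 1.32 + 2.84 + 1.87 + 1.3 = 9.31
Average = 9.31 / 5 = 1.86 mm


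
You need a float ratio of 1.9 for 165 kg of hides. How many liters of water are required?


Water = hide weight x target ratio
Water = 165 x 1.9 = 313.5 L


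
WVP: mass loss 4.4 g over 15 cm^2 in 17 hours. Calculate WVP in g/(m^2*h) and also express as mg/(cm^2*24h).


WVP = 172.55 g/(m^2*h)
Daily rate = 414.12 mg/(cm^2*24h)

WVP = 4.4 / (15 x 17) x 10000 = 172.55 g/(m^2*h)
Mass loss in mg = 4.4 x 1000 = 4400 mg
Per cm^2 per 24h in mg: 4400 x 24 / (15 x 17) = 105600 / 255 = 414.12 mg/(cm^2*24h)


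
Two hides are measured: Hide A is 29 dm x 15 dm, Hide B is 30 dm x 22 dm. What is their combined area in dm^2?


Hide A area = 29 x 15 = 435 dm^2
Hide B area = 30 x 22 = 660 dm^2
Total = 435 + 660 = 1095 dm^2


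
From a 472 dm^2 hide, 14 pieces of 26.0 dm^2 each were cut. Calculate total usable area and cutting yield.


Usable area = 364.0 dm^2
Yield = 77.1%


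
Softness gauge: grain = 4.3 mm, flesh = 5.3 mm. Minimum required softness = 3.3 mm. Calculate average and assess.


Average softness = 4.80 mm
Meets requirement: Yes

Average = (4.3 + 5.3) / 2 = 4.80 mm
Minimum = 3.3 mm
Meets requirement: Yes


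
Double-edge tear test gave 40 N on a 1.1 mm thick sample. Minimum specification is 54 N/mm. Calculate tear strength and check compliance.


Tear strength = 40 / 1.1 = 36.4 N/mm
Required minimum = 54 N/mm
Compliant: No


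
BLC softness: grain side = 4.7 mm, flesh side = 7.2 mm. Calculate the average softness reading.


Average = (4.7 + 7.2) / 2
Average = 5.95 mm


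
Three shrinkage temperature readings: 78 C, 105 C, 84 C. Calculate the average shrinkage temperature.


Average = (78 + 105 + 84) / 3
Average = 267 / 3 = 89.0 C


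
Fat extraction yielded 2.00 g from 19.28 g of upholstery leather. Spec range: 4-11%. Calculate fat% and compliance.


Fat content = 10.4%
Compliant: Yes

Fat% = 2.00 / 19.28 x 100 = 10.4%
Spec range: 4-11%
Compliant: Yes


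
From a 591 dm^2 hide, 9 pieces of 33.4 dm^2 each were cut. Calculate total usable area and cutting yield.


Usable area = 300.6 dm^2
Yield = 50.9%

Total usable = 9 x 33.4 = 300.6 dm^2
Yield = 300.6 / 591 x 100 = 50.9%


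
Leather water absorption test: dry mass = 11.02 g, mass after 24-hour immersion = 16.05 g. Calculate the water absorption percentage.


45.6%

Water absorbed = 16.05 - 11.02 = 5.03 g
WA% = 5.03 / 11.02 x 100 = 45.6%


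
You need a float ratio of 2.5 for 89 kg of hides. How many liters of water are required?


Water = hide weight x target ratio
Water = 89 x 2.5 = 222.5 L


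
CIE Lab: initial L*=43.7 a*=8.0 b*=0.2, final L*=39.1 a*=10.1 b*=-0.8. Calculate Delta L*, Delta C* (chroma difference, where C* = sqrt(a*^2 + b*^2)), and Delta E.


Delta L* = -4.6
Delta C* = 2.13
Delta E = 5.15


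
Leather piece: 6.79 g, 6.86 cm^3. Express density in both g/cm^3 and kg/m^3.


0.990 g/cm^3
990 kg/m^3

Density = 6.79 / 6.86 = 0.990 g/cm^3
Convert: 0.990 x 1000 = 990 kg/m^3


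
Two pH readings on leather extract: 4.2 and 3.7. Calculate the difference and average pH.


Difference = |4.2 - 3.7| = 0.5
Average = (4.2 + 3.7) / 2 = 3.95


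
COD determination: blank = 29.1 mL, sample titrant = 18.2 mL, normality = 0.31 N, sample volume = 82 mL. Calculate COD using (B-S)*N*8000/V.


329.7 mg/L


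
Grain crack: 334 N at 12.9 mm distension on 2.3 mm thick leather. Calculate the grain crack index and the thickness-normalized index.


Crack index = 334 / 12.9 = 25.9 N/mm
Normalized = 25.9 / 2.3 = 11.3 N/mm per mm


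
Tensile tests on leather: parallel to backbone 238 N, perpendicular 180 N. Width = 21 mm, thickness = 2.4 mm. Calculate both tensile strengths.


Parallel = 4.72 N/mm^2
Perpendicular = 3.57 N/mm^2


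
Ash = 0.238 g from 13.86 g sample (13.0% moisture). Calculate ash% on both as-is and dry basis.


As-is ash = 1.72%
Dry-basis ash = 1.97%

As-is ash% = 0.238 / 13.86 x 100 = 1.72%
Dry mass = 13.86 x (100 - 13.0) / 100 = 12.0582 g
Dry-basis ash% = 0.238 / 12.0582 x 100 = 1.97%


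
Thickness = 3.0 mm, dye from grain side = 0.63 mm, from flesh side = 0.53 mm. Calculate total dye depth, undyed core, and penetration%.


Total dyed = 0.63 + 0.53 = 1.16 mm
Undyed core = 3.0 - 1.16 = 1.84 mm
Penetration = 1.16 / 3.0 x 100 = 38.7%


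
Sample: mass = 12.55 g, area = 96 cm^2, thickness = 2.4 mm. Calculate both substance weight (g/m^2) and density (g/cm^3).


SW = 12.55 / 96 x 10000 = 1307.3 g/m^2
Volume = 96 x 2.4 / 10 = 23.04 cm^3
Density = 12.55 / 23.04 = 0.545 g/cm^3


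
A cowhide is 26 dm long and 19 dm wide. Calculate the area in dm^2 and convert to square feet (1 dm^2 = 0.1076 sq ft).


Area = 26 x 19 = 494 dm^2
Conversion: 494 x 0.1076 = 53.15 sq ft


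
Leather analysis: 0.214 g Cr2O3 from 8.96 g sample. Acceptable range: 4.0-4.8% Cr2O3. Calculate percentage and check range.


Cr2O3 = 2.39%
Within range: No

Cr2O3% = 0.214 / 8.96 x 100 = 2.39%
Acceptable range: 4.0 to 4.8%
Within range: No


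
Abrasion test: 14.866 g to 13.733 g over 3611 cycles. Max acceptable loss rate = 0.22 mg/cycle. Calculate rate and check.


Rate = 0.314 mg/cycle
Passes: No

Loss = 14.866 - 13.733 = 1.133 g
Rate = 1.133 g / 3611 cycles x 1000 = 0.314 mg/cycle
Max = 0.22 mg/cycle
Passes: No


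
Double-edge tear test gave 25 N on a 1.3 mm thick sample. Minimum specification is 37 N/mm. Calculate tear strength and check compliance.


Tear strength = 19.2 N/mm
Compliant: No


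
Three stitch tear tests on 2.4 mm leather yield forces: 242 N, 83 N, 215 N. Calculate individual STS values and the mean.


STS1 = 242 / 2.4 = 100.8 N/mm
STS2 = 83 / 2.4 = 34.6 N/mm
STS3 = 215 / 2.4 = 89.6 N/mm
Mean = (100.8 + 34.6 + 89.6) / 3 = 75.0 N/mm


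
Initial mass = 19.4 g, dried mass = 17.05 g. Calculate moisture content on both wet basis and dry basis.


Moisture lost = 19.4 - 17.05 = 2.35 g
Wet basis MC = 2.35 / 19.4 x 100 = 12.1%
Dry basis MC = 2.35 / 17.05 x 100 = 13.8%


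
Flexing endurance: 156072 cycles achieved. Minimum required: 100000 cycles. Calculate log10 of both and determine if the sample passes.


log10(156072) = 5.19
log10(100000) = 5.00
Passes: Yes


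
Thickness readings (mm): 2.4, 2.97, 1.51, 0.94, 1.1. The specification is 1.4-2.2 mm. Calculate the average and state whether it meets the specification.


Average = 1.78 mm
Within specification: Yes

Sum = 8.92
Average = 8.92 / 5 = 1.78 mm
Specification range: 1.4 to 2.2 mm
Within spec: Yes


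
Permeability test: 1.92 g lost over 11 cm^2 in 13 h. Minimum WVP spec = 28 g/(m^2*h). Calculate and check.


WVP = 134.27 g/(m^2*h)
Meets specification: Yes


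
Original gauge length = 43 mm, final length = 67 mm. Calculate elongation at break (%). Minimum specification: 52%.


Elongation = 55.8%
Meets spec: Yes

Extension = 67 - 43 = 24 mm
Elongation = 24 / 43 x 100 = 55.8%
Minimum required: 52%
Meets specification: Yes


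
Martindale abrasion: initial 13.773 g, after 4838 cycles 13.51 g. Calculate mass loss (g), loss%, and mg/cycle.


Loss = 13.773 - 13.51 = 0.263 g
Loss% = 0.263 / 13.773 x 100 = 1.91%
Rate = 0.263 / 4838 x 1000 = 0.054 mg/cycle


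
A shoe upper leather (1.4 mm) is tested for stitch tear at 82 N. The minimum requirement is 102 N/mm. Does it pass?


STS = 82 / 1.4 = 58.6 N/mm
Minimum required: 102 N/mm
Passes: No


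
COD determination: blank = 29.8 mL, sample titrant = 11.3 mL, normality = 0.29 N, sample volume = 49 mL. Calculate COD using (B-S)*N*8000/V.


COD = (29.8 - 11.3) x 0.29 x 8000 / 49
COD = 18.5 x 0.29 x 8000 / 49
COD = 875.9 mg/L


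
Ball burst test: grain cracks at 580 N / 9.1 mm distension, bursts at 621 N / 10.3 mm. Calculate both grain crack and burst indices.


Crack index = 580 / 9.1 = 63.7 N/mm
Burst index = 621 / 10.3 = 60.3 N/mm


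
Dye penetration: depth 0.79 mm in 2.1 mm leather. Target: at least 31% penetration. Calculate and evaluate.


Penetration = 37.6%
Meets target: Yes

Penetration = 0.79 / 2.1 x 100 = 37.6%
Target: 31%
Meets target: Yes


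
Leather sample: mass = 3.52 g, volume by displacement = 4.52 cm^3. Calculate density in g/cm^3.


0.779 g/cm^3


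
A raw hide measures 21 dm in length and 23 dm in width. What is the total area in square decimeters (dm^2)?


483 dm^2


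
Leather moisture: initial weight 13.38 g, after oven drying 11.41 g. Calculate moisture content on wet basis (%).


14.7%

Moisture = 13.38 - 11.41 = 1.97 g
MC = 1.97 / 13.38 x 100 = 14.7%


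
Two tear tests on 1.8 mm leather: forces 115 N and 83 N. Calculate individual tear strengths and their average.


Tear 1 = 115 / 1.8 = 63.9 N/mm
Tear 2 = 83 / 1.8 = 46.1 N/mm
Average = (63.9 + 46.1) / 2 = 55.0 N/mm


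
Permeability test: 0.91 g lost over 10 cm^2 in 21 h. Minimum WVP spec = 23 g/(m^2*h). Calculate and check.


WVP = 43.33 g/(m^2*h)
Meets specification: Yes


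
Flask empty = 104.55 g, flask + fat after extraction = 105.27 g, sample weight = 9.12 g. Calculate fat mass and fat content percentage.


Fat mass = 0.72 g
Fat content = 7.9%


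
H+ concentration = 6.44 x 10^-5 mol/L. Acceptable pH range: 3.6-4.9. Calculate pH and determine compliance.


pH = 4.19
Compliant: Yes


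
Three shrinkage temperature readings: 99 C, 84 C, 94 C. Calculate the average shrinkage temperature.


Average = (99 + 84 + 94) / 3
Average = 277 / 3 = 92.3 C


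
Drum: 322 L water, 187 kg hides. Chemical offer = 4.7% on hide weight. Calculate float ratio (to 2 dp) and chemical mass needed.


Float ratio = 1.72
Chemical needed = 8.789 kg


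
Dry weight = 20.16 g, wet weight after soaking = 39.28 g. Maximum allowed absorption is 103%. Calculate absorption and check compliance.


WA = (39.28 - 20.16) / 20.16 x 100 = 94.8%
Maximum allowed: 103%
Compliant: Yes


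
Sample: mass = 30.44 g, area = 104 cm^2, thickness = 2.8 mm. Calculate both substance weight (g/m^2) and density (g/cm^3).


Substance weight = 2926.9 g/m^2
Density = 1.045 g/cm^3


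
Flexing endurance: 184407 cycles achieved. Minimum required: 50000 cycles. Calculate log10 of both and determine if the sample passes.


log10(184407) = 5.27
log10(50000) = 4.70
Passes: Yes


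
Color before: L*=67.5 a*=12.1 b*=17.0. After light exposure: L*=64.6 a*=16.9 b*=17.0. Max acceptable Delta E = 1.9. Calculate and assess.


Delta E = 5.61
Passes: No

dL = -2.9, da = 4.8, db = 0.0
dE = sqrt((-2.9)^2 + (4.8)^2 + (0.0)^2) = 5.61
Max = 1.9
Passes: No


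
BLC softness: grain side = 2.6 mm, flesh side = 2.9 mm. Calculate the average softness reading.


Average = (2.6 + 2.9) / 2
Average = 2.75 mm


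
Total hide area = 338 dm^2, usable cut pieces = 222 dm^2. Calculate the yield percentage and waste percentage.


Yield = 65.7%
Waste = 34.3%


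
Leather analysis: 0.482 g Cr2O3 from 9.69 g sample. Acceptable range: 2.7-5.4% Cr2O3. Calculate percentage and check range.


Cr2O3 = 4.97%
Within range: Yes

Cr2O3% = 0.482 / 9.69 x 100 = 4.97%
Acceptable range: 2.7 to 5.4%
Within range: Yes


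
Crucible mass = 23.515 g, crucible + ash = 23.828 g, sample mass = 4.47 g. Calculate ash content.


Ash mass = 0.313 g
Ash content = 7.00%


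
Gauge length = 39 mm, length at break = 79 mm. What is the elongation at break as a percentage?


Extension = 79 - 39 = 40 mm
Elongation = 40 / 39 x 100 = 102.6%


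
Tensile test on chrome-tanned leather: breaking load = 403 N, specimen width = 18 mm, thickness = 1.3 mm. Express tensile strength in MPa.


Cross-section = 18 x 1.3 = 23.4 mm^2
TS = 403 / 23.4 = 17.22 MPa
(1 N/mm^2 = 1 MPa)


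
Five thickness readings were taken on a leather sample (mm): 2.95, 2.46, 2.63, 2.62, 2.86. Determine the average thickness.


2.70 mm


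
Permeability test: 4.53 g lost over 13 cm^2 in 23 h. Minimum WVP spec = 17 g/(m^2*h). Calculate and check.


WVP = 151.51 g/(m^2*h)
Meets specification: Yes


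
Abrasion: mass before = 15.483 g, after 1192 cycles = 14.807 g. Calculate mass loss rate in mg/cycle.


Mass loss = 15.483 - 14.807 = 0.676 g
Rate = 0.676 / 1192 x 1000 = 0.567 mg/cycle


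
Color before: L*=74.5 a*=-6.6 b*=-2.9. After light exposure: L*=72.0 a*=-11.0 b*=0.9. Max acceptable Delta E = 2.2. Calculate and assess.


dL = -2.5, da = -4.4, db = 3.8
dE = sqrt((-2.5)^2 + (-4.4)^2 + (3.8)^2) = 6.33
Max = 2.2
Passes: No


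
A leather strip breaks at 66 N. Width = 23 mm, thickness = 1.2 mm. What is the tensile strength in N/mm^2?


2.39 N/mm^2


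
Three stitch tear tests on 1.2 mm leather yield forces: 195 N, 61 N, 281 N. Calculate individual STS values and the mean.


STS1 = 195 / 1.2 = 162.5 N/mm
STS2 = 61 / 1.2 = 50.8 N/mm
STS3 = 281 / 1.2 = 234.2 N/mm
Mean = (162.5 + 50.8 + 234.2) / 3 = 149.2 N/mm


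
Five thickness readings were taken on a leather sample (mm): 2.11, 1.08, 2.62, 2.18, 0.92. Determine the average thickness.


1.78 mm

Sum = 2.11 + 1.08 + 2.62 + 2.18 + 0.92 = 8.91
Average = 8.91 / 5 = 1.78 mm


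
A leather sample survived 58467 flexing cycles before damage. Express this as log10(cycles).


log10(58467) = 4.77


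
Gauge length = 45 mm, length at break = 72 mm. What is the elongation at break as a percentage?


60.0%


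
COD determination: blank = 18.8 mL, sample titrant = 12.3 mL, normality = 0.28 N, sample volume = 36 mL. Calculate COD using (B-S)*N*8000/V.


404.4 mg/L

COD = (18.8 - 12.3) x 0.28 x 8000 / 36
COD = 6.5 x 0.28 x 8000 / 36
COD = 404.4 mg/L


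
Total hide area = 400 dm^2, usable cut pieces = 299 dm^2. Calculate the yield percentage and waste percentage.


Yield = 74.8%
Waste = 25.2%


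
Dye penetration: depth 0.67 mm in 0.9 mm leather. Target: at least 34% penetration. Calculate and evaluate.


Penetration = 74.4%
Meets target: Yes

Penetration = 0.67 / 0.9 x 100 = 74.4%
Target: 34%
Meets target: Yes


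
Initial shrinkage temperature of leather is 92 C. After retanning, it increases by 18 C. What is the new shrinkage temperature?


New Ts = 92 + 18 = 110 C


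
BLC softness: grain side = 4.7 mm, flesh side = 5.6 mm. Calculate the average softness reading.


Average = (4.7 + 5.6) / 2
Average = 5.15 mm


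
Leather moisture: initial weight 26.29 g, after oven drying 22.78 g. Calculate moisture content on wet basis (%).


Moisture = 26.29 - 22.78 = 3.51 g
MC = 3.51 / 26.29 x 100 = 13.4%


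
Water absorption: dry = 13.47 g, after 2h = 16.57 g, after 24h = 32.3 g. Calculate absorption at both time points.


WA (2h) = (16.57 - 13.47) / 13.47 x 100 = 23.0%
WA (24h) = (32.3 - 13.47) / 13.47 x 100 = 139.8%


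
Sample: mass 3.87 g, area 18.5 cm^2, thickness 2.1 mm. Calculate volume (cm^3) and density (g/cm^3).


Volume = 3.885 cm^3
Density = 0.996 g/cm^3

Thickness in cm = 2.1 / 10 = 0.21 cm
Volume = 18.5 x 0.21 = 3.885 cm^3
Density = 3.87 / 3.885 = 0.996 g/cm^3


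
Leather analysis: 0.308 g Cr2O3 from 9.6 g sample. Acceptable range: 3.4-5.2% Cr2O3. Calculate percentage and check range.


Cr2O3% = 0.308 / 9.6 x 100 = 3.21%
Acceptable range: 3.4 to 5.2%
Within range: No


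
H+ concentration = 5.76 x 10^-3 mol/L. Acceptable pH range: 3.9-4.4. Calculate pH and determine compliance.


pH = 2.24
Compliant: No


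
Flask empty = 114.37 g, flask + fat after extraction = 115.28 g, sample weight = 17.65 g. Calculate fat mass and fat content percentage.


Fat mass = 0.91 g
Fat content = 5.2%

Fat mass = 115.28 - 114.37 = 0.91 g
Fat% = 0.91 / 17.65 x 100 = 5.2%


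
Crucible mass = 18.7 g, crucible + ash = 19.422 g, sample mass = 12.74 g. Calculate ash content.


Ash mass = 19.422 - 18.7 = 0.722 g
Ash% = 0.722 / 12.74 x 100 = 5.67%


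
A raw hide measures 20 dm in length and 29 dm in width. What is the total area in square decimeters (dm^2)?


580 dm^2

Area = length x width
Area = 20 x 29 = 580 dm^2


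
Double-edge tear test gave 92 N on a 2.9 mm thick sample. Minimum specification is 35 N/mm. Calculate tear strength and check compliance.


Tear strength = 92 / 2.9 = 31.7 N/mm
Required minimum = 35 N/mm
Compliant: No


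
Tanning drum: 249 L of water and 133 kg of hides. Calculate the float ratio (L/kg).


1.9

Float ratio = water / hide weight
Ratio = 249 / 133 = 1.9


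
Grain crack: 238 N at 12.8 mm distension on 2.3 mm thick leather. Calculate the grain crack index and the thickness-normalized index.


Crack index = 18.6 N/mm
Normalized index = 8.1 N/mm per mm

Crack index = 238 / 12.8 = 18.6 N/mm
Normalized = 18.6 / 2.3 = 8.1 N/mm per mm


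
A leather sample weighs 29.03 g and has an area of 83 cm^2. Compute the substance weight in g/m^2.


3497.6 g/m^2

Substance weight = mass / area x 10000
SW = 29.03 / 83 x 10000
SW = 3497.6 g/m^2


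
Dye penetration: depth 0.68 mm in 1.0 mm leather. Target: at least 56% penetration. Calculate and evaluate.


Penetration = 0.68 / 1.0 x 100 = 68.0%
Target: 56%
Meets target: Yes


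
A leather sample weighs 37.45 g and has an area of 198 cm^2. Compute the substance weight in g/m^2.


Substance weight = mass / area x 10000
SW = 37.45 / 198 x 10000
SW = 1891.4 g/m^2


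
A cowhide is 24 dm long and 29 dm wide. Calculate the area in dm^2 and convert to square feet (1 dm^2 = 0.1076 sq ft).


696 dm^2
74.89 sq ft

Area = 24 x 29 = 696 dm^2
Conversion: 696 x 0.1076 = 74.89 sq ft


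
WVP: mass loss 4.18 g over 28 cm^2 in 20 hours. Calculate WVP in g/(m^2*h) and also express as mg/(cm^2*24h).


WVP = 74.64 g/(m^2*h)
Daily rate = 179.14 mg/(cm^2*24h)

WVP = 4.18 / (28 x 20) x 10000 = 74.64 g/(m^2*h)
Mass loss in mg = 4.18 x 1000 = 4180 mg
Per cm^2 per 24h in mg: 4180 x 24 / (28 x 20) = 100320 / 560 = 179.14 mg/(cm^2*24h)


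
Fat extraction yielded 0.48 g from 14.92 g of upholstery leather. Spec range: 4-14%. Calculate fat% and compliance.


Fat% = 0.48 / 14.92 x 100 = 3.2%
Spec range: 4-14%
Compliant: No


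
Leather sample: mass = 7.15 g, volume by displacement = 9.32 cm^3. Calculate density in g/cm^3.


Density = mass / volume
Density = 7.15 / 9.32 = 0.767 g/cm^3


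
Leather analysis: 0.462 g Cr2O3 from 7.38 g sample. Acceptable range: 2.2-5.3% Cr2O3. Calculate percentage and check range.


Cr2O3 = 6.26%
Within range: No


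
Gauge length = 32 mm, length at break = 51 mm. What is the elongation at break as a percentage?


Extension = 51 - 32 = 19 mm
Elongation = 19 / 32 x 100 = 59.4%


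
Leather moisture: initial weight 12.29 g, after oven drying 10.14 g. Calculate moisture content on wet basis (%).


Moisture = 12.29 - 10.14 = 2.15 g
MC = 2.15 / 12.29 x 100 = 17.5%


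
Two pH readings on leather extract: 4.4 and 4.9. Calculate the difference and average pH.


Difference = |4.4 - 4.9| = 0.5
Average = (4.4 + 4.9) / 2 = 4.65


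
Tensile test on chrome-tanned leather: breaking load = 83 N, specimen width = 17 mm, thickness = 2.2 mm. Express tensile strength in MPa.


Cross-section = 17 x 2.2 = 37.4 mm^2
TS = 83 / 37.4 = 2.22 MPa
(1 N/mm^2 = 1 MPa)


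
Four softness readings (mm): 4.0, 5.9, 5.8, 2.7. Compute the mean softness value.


Sum = 4.0 + 5.9 + 5.8 + 2.7
Mean = 18.4 / 4 = 4.60 mm


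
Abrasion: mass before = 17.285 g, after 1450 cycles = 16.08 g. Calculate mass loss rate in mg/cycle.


Mass loss = 17.285 - 16.08 = 1.205 g
Rate = 1.205 / 1450 x 1000 = 0.831 mg/cycle


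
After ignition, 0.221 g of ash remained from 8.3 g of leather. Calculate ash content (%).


Ash% = 0.221 / 8.3 x 100
Ash% = 2.66%


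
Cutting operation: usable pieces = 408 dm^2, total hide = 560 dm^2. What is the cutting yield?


Yield = usable / total x 100
Yield = 408 / 560 x 100 = 72.9%


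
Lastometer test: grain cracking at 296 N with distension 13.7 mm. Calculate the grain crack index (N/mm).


Grain crack index = force / distension
Index = 296 / 13.7 = 21.6 N/mm


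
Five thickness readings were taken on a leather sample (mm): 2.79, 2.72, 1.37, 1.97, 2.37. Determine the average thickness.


2.24 mm

Sum = 2.79 + 2.72 + 1.37 + 1.97 + 2.37 = 11.22
Average = 11.22 / 5 = 2.24 mm


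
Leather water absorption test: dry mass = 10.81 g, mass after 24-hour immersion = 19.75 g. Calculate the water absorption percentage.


Water absorbed = 19.75 - 10.81 = 8.94 g
WA% = 8.94 / 10.81 x 100 = 82.7%


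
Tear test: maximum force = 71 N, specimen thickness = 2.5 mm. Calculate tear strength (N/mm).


Tear strength = force / thickness
Tear = 71 / 2.5 = 28.4 N/mm


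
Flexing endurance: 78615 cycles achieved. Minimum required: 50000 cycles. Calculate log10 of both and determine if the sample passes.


Achieved: log10 = 4.90
Required: log10 = 4.70
Passes: Yes

log10(78615) = 4.90
log10(50000) = 4.70
Passes: Yes


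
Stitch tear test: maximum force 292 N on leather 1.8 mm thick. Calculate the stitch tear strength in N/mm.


Stitch tear strength = force / thickness
STS = 292 / 1.8 = 162.2 N/mm


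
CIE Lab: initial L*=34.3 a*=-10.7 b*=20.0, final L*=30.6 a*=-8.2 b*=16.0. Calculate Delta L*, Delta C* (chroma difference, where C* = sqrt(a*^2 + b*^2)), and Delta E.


Delta L* = -3.7
Delta C* = -4.70
Delta E = 5.99

Delta L* = 30.6 - 34.3 = -3.7
C1* = sqrt((-10.7)^2 + (20.0)^2) = 22.682
C2* = sqrt((-8.2)^2 + (16.0)^2) = 17.979
Delta C* = 17.979 - 22.682 = -4.70
Delta E = sqrt((-3.7)^2 + (2.5)^2 + (-4.0)^2) = 5.99


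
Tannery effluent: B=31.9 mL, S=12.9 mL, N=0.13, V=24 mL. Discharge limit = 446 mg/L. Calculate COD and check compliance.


COD = (31.9 - 12.9) x 0.13 x 8000 / 24 = 823.3 mg/L
Limit: 446 mg/L
Compliant: No


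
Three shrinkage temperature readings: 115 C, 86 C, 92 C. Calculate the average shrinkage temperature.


Average = (115 + 86 + 92) / 3
Average = 293 / 3 = 97.7 C


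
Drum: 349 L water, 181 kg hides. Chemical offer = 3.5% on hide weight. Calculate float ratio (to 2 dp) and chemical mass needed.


Float ratio = 1.93
Chemical needed = 6.335 kg

Float ratio = 349 / 181 = 1.93
Chemical = 181 x 3.5 / 100 = 6.335 kg


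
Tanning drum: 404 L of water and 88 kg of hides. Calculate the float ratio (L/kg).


Float ratio = water / hide weight
Ratio = 404 / 88 = 4.6


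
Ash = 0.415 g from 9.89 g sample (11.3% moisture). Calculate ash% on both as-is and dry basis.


As-is ash% = 0.415 / 9.89 x 100 = 4.20%
Dry mass = 9.89 x (100 - 11.3) / 100 = 8.77243 g
Dry-basis ash% = 0.415 / 8.77243 x 100 = 4.73%


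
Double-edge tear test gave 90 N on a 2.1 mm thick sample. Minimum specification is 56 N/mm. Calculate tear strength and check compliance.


Tear strength = 90 / 2.1 = 42.9 N/mm
Required minimum = 56 N/mm
Compliant: No


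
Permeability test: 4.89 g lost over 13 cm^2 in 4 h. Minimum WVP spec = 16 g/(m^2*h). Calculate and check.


WVP = 940.38 g/(m^2*h)
Meets specification: Yes


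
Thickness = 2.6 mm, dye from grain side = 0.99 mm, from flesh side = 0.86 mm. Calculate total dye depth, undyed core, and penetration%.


Total dyed = 0.99 + 0.86 = 1.85 mm
Undyed core = 2.6 - 1.85 = 0.75 mm
Penetration = 1.85 / 2.6 x 100 = 71.2%


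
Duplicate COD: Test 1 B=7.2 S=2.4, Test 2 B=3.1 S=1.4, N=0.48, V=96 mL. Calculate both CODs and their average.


COD1 = (7.2 - 2.4) x 0.48 x 8000 / 96 = 192.0 mg/L
COD2 = (3.1 - 1.4) x 0.48 x 8000 / 96 = 68.0 mg/L
Average = (192.0 + 68.0) / 2 = 130.0 mg/L


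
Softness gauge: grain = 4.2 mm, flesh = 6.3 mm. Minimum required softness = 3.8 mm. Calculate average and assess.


Average = (4.2 + 6.3) / 2 = 5.25 mm
Minimum = 3.8 mm
Meets requirement: Yes


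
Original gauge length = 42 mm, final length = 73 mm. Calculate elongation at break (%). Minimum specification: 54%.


Elongation = 73.8%
Meets spec: Yes


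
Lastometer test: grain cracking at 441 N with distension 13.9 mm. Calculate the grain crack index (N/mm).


Grain crack index = force / distension
Index = 441 / 13.9 = 31.7 N/mm


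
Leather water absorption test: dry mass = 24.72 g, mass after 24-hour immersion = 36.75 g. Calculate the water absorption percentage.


48.7%


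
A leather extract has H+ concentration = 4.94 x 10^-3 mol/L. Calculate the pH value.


pH = -log10[H+]
pH = -log10(4.94 x 10^-3) = 2.31


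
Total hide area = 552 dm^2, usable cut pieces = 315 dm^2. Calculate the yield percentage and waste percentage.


Yield = 315 / 552 x 100 = 57.1%
Waste = 552 - 315 = 237 dm^2
Waste% = 100 - 57.1 = 42.9%


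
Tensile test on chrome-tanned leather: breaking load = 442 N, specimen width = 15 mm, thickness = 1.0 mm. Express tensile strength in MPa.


Cross-section = 15 x 1.0 = 15.0 mm^2
TS = 442 / 15.0 = 29.47 MPa
(1 N/mm^2 = 1 MPa)


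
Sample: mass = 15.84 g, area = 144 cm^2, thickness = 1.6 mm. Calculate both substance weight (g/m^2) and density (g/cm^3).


SW = 15.84 / 144 x 10000 = 1100.0 g/m^2
Volume = 144 x 1.6 / 10 = 23.04 cm^3
Density = 15.84 / 23.04 = 0.688 g/cm^3


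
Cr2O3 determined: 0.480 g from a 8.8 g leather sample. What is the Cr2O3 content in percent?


5.45%

Cr2O3% = 0.480 / 8.8 x 100
Cr2O3% = 5.45%


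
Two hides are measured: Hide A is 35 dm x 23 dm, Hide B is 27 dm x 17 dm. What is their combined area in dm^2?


1264 dm^2

Hide A area = 35 x 23 = 805 dm^2
Hide B area = 27 x 17 = 459 dm^2
Total = 805 + 459 = 1264 dm^2


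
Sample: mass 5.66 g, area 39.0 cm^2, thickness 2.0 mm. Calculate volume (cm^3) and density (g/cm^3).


Volume = 7.800 cm^3
Density = 0.726 g/cm^3


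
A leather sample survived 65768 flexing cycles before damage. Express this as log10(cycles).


4.82

log10(65768) = 4.82


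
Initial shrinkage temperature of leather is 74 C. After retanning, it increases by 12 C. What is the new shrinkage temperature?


86 C


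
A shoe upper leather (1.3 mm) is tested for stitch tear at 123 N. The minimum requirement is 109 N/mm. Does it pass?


STS = 94.6 N/mm
Passes: No

STS = 123 / 1.3 = 94.6 N/mm
Minimum required: 109 N/mm
Passes: No


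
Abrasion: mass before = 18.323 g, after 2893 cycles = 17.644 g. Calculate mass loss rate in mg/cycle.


0.235 mg/cycle

Mass loss = 18.323 - 17.644 = 0.679 g
Rate = 0.679 / 2893 x 1000 = 0.235 mg/cycle


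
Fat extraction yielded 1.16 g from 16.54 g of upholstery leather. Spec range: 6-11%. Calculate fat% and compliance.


Fat content = 7.0%
Compliant: Yes

Fat% = 1.16 / 16.54 x 100 = 7.0%
Spec range: 6-11%
Compliant: Yes


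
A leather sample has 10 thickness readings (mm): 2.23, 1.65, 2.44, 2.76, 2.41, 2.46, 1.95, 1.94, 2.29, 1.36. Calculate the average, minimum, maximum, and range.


Average = 2.15 mm
Min = 1.36 mm
Max = 2.76 mm
Range = 1.40 mm

Sum = 21.49
Average = 21.49 / 10 = 2.15 mm
Minimum = 1.36 mm
Maximum = 2.76 mm
Range = 2.76 - 1.36 = 1.40 mm


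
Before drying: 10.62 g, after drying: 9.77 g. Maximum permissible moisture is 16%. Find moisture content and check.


MC = (10.62 - 9.77) / 10.62 x 100 = 8.0%
Maximum: 16%
Acceptable: Yes


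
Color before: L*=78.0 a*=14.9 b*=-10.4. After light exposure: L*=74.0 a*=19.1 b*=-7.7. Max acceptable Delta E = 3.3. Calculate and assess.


dL = -4.0, da = 4.2, db = 2.7
dE = sqrt((-4.0)^2 + (4.2)^2 + (2.7)^2) = 6.40
Max = 3.3
Passes: No


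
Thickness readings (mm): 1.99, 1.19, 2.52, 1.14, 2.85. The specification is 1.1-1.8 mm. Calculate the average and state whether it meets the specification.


Sum = 9.69
Average = 9.69 / 5 = 1.94 mm
Specification range: 1.1 to 1.8 mm
Within spec: No


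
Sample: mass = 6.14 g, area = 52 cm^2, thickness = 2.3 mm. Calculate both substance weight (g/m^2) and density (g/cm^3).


SW = 6.14 / 52 x 10000 = 1180.8 g/m^2
Volume = 52 x 2.3 / 10 = 11.96 cm^3
Density = 6.14 / 11.96 = 0.513 g/cm^3


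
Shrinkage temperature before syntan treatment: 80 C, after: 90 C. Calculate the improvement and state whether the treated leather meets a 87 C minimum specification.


Improvement = 90 - 80 = 10 C
Spec check: 90 C >= 87 C? Yes


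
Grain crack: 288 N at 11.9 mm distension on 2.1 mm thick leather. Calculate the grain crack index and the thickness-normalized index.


Crack index = 24.2 N/mm
Normalized index = 11.5 N/mm per mm


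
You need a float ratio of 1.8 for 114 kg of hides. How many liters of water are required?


205.2 L


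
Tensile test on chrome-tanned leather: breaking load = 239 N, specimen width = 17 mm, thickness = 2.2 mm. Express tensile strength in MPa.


Cross-section = 17 x 2.2 = 37.4 mm^2
TS = 239 / 37.4 = 6.39 MPa
(1 N/mm^2 = 1 MPa)


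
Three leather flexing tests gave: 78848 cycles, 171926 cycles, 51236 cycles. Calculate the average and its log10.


Average = 100670 cycles
log10 = 5.00

Average = (78848 + 171926 + 51236) / 3 = 100670 cycles
log10(100670) = 5.00


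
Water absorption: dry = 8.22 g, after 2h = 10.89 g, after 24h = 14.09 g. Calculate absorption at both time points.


WA (2h) = (10.89 - 8.22) / 8.22 x 100 = 32.5%
WA (24h) = (14.09 - 8.22) / 8.22 x 100 = 71.4%


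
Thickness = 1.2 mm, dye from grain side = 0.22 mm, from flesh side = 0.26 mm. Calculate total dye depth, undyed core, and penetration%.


Total dyed = 0.48 mm
Undyed core = 0.72 mm
Penetration = 40.0%

Total dyed = 0.22 + 0.26 = 0.48 mm
Undyed core = 1.2 - 0.48 = 0.72 mm
Penetration = 0.48 / 1.2 x 100 = 40.0%


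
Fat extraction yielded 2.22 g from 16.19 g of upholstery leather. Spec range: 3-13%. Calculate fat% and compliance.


Fat% = 2.22 / 16.19 x 100 = 13.7%
Spec range: 3-13%
Compliant: No


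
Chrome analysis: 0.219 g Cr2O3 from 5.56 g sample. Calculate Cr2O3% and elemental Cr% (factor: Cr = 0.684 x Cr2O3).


Cr2O3 = 3.94%
Cr = 2.69%

Cr2O3% = 0.219 / 5.56 x 100 = 3.94%
Cr% = 3.94 x 0.684 = 2.69%


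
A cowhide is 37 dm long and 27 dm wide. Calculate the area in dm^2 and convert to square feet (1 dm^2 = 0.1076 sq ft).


999 dm^2
107.49 sq ft


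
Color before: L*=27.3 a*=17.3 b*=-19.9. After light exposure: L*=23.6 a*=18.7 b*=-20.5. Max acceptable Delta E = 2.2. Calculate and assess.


Delta E = 4.00
Passes: No


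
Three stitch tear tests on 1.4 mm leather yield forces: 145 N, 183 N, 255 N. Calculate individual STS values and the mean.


STS1 = 103.6 N/mm
STS2 = 130.7 N/mm
STS3 = 182.1 N/mm
Mean = 138.8 N/mm


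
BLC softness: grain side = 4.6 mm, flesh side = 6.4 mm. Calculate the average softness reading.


Average = (4.6 + 6.4) / 2
Average = 5.50 mm


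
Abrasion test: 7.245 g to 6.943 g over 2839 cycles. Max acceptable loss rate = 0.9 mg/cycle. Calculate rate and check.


Rate = 0.106 mg/cycle
Passes: Yes

Loss = 7.245 - 6.943 = 0.302 g
Rate = 0.302 g / 2839 cycles x 1000 = 0.106 mg/cycle
Max = 0.9 mg/cycle
Passes: Yes


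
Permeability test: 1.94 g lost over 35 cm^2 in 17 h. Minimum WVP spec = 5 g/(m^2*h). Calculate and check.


WVP = 1.94 / (35 x 17) x 10000 = 32.61 g/(m^2*h)
Minimum: 5 g/(m^2*h)
Meets spec: Yes


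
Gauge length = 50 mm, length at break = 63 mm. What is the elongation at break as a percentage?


26.0%

Extension = 63 - 50 = 13 mm
Elongation = 13 / 50 x 100 = 26.0%


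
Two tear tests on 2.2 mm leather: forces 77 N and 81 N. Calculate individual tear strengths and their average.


Tear 1 = 77 / 2.2 = 35.0 N/mm
Tear 2 = 81 / 2.2 = 36.8 N/mm
Average = (35.0 + 36.8) / 2 = 35.9 N/mm


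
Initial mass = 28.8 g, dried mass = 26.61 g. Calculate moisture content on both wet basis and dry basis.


Moisture lost = 28.8 - 26.61 = 2.19 g
Wet basis MC = 2.19 / 28.8 x 100 = 7.6%
Dry basis MC = 2.19 / 26.61 x 100 = 8.2%


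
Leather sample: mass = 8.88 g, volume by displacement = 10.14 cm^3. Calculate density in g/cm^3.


Density = mass / volume
Density = 8.88 / 10.14 = 0.876 g/cm^3


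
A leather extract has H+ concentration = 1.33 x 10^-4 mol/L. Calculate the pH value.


pH = -log10[H+]
pH = -log10(1.33 x 10^-4) = 3.88


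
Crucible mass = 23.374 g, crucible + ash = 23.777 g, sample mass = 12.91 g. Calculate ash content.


Ash mass = 0.403 g
Ash content = 3.12%

Ash mass = 23.777 - 23.374 = 0.403 g
Ash% = 0.403 / 12.91 x 100 = 3.12%
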